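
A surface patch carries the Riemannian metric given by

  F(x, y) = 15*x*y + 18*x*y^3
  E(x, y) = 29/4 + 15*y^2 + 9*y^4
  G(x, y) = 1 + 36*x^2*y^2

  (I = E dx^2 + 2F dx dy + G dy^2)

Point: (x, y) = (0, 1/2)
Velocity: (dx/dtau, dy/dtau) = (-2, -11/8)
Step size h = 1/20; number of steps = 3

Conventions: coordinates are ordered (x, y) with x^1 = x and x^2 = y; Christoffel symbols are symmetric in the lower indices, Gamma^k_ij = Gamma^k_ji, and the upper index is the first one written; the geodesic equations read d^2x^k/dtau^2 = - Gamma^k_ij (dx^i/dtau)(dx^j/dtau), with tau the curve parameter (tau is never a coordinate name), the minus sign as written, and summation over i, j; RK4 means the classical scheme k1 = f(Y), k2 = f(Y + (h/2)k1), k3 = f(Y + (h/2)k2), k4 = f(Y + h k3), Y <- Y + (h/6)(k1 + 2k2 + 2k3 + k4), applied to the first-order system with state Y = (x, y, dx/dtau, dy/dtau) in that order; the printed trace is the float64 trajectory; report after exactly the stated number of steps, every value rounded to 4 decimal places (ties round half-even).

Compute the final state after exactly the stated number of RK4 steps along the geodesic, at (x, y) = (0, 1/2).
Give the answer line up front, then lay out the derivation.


Answer: x = -0.3470, y = 0.2975, dx/dtau = -2.5744, dy/dtau = -1.3095

f(Y) = (dx/dtau, dy/dtau, -Gamma^x_ij Y'^i Y'^j, -Gamma^y_ij Y'^i Y'^j) with the Gammas evaluated at the stage position; h = 0.050000; intermediate values shown to 6 dp
step 0: x = 0.0000, y = 0.5000, dx/dtau = -2.0000, dy/dtau = -1.3750
step 1:
  k1: at (x, y) = (0.000000, 0.500000), (dx/dtau, dy/dtau) = (-2.000000, -1.375000); Gamma_xxx = 0.000000, Gamma_xxy = 0.843243, Gamma_xyy = 0.000000, Gamma_yxx = 0.000000, Gamma_yxy = 0.000000, Gamma_yyy = 0.000000; k1 = (-2.000000, -1.375000, -4.637838, 0.000000)
  k2: at (x, y) = (-0.050000, 0.465625), (dx/dtau, dy/dtau) = (-2.115946, -1.375000); Gamma_xxx = 0.000000, Gamma_xxy = 0.804181, Gamma_xyy = -0.086355, Gamma_yxx = 0.000000, Gamma_yxy = -0.035657, Gamma_yyy = 0.003829; k2 = (-2.115946, -1.375000, -4.516144, 0.200243)
  k3: at (x, y) = (-0.052899, 0.465625), (dx/dtau, dy/dtau) = (-2.112904, -1.369994); Gamma_xxx = 0.000000, Gamma_xxy = 0.804010, Gamma_xyy = -0.091342, Gamma_yxx = 0.000000, Gamma_yxy = -0.037716, Gamma_yyy = 0.004285; k3 = (-2.112904, -1.369994, -4.483241, 0.210308)
  k4: at (x, y) = (-0.105645, 0.431500), (dx/dtau, dy/dtau) = (-2.224162, -1.364485); Gamma_xxx = 0.000000, Gamma_xxy = 0.759241, Gamma_xyy = -0.185887, Gamma_yxx = 0.000000, Gamma_yxy = -0.067896, Gamma_yyy = 0.016623; k4 = (-2.224162, -1.364485, -4.262256, 0.381155)
  Y <- Y + (h/6)(k1 + 2k2 + 2k3 + k4): x = -0.1057, y = 0.4314, dx/dtau = -2.2242, dy/dtau = -1.3650
step 2:
  k1: at (x, y) = (-0.105682, 0.431421), (dx/dtau, dy/dtau) = (-2.224157, -1.364981); Gamma_xxx = 0.000000, Gamma_xxy = 0.759140, Gamma_xyy = -0.185961, Gamma_yxx = 0.000000, Gamma_yxy = -0.067903, Gamma_yyy = 0.016634; k1 = (-2.224157, -1.364981, -4.262920, 0.381304)
  k2: at (x, y) = (-0.161286, 0.397297), (dx/dtau, dy/dtau) = (-2.330730, -1.355449); Gamma_xxx = 0.000000, Gamma_xxy = 0.709554, Gamma_xyy = -0.288050, Gamma_yxx = 0.000000, Gamma_yxy = -0.091744, Gamma_yyy = 0.037244; k2 = (-2.330730, -1.355449, -3.954009, 0.511243)
  k3: at (x, y) = (-0.163950, 0.397535), (dx/dtau, dy/dtau) = (-2.323007, -1.352200); Gamma_xxx = 0.000000, Gamma_xxy = 0.709513, Gamma_xyy = -0.292616, Gamma_yxx = 0.000000, Gamma_yxy = -0.093292, Gamma_yyy = 0.038475; k3 = (-2.323007, -1.352200, -3.922370, 0.515741)
  k4: at (x, y) = (-0.221833, 0.363811), (dx/dtau, dy/dtau) = (-2.420276, -1.339194); Gamma_xxx = 0.000000, Gamma_xxy = 0.656859, Gamma_xyy = -0.400518, Gamma_yxx = 0.000000, Gamma_yxy = -0.109791, Gamma_yyy = 0.066944; k4 = (-2.420276, -1.339194, -3.539744, 0.591649)
  Y <- Y + (h/6)(k1 + 2k2 + 2k3 + k4): x = -0.2219, y = 0.3638, dx/dtau = -2.4205, dy/dtau = -1.3398
step 3:
  k1: at (x, y) = (-0.221948, 0.363759), (dx/dtau, dy/dtau) = (-2.420452, -1.339757); Gamma_xxx = 0.000000, Gamma_xxy = 0.656772, Gamma_xyy = -0.400731, Gamma_yxx = 0.000000, Gamma_yxy = -0.109822, Gamma_yyy = 0.067008; k1 = (-2.420452, -1.339757, -3.540293, 0.591988)
  k2: at (x, y) = (-0.282459, 0.330265), (dx/dtau, dy/dtau) = (-2.508960, -1.324957); Gamma_xxx = 0.000000, Gamma_xxy = 0.601989, Gamma_xyy = -0.514851, Gamma_yxx = 0.000000, Gamma_yxy = -0.119178, Gamma_yyy = 0.101927; k2 = (-2.508960, -1.324957, -3.098511, 0.613426)
  k3: at (x, y) = (-0.284672, 0.330635), (dx/dtau, dy/dtau) = (-2.497915, -1.324421); Gamma_xxx = 0.000000, Gamma_xxy = 0.602186, Gamma_xyy = -0.518474, Gamma_yxx = 0.000000, Gamma_yxy = -0.120255, Gamma_yyy = 0.103538; k3 = (-2.497915, -1.324421, -3.074963, 0.614061)
  k4: at (x, y) = (-0.346844, 0.297538), (dx/dtau, dy/dtau) = (-2.574201, -1.309054); Gamma_xxx = 0.000000, Gamma_xxy = 0.546642, Gamma_xyy = -0.637228, Gamma_yxx = 0.000000, Gamma_yxy = -0.122389, Gamma_yyy = 0.142671; k4 = (-2.574201, -1.309054, -2.592144, 0.580362)
  Y <- Y + (h/6)(k1 + 2k2 + 2k3 + k4): x = -0.3470, y = 0.2975, dx/dtau = -2.5744, dy/dtau = -1.3095


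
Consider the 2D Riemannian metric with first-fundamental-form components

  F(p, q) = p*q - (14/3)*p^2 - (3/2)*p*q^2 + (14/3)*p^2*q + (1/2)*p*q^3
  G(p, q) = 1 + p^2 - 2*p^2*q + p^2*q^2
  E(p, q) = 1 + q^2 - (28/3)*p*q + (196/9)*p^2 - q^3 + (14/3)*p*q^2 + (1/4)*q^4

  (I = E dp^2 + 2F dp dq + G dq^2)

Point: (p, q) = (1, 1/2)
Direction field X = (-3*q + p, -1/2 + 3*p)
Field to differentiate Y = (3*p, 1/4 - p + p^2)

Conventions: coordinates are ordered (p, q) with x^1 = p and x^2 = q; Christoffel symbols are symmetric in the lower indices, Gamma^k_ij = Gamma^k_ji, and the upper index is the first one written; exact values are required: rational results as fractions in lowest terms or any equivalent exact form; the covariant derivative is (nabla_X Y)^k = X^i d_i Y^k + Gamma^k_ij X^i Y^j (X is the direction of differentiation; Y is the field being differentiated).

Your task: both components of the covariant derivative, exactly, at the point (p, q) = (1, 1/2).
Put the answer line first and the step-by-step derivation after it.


Answer: (nabla_X Y)^p = -41868/11329, (nabla_X Y)^q = -5533/22658

E = 11185/576, F = -103/48, G = 5/4 at the point
E_p = 721/18, E_q = -103/24, F_p = -215/48, F_q = 109/24, G_p = 1/2, G_q = -1
EG - F^2 = 11329/576;  g^inv = (576/11329) * [[5/4, 103/48], [103/48, 11185/576]]
first-kind symbols [ij,l] = (1/2)(d_i g_jl + d_j g_il - d_l g_ij): [pp,p] = E_p/2 = 721/36, [pp,q] = F_p - E_q/2 = -7/3, [pq,p] = E_q/2 = -103/48, [pq,q] = G_p/2 = 1/4, [qq,p] = F_q - G_p/2 = 103/24, [qq,q] = G_q/2 = -1/2
Gamma^p_ij = (G*[ij,p] - F*[ij,q])/(EG - F^2), Gamma^q_ij = (E*[ij,q] - F*[ij,p])/(EG - F^2)
Gamma_ppp = 11536/11329, Gamma_ppq = -1236/11329, Gamma_pqq = 2472/11329, Gamma_qpp = -1344/11329, Gamma_qpq = 144/11329, Gamma_qqq = -288/11329
X = (-1/2, 5/2), Y = (3, 1/4) at the point


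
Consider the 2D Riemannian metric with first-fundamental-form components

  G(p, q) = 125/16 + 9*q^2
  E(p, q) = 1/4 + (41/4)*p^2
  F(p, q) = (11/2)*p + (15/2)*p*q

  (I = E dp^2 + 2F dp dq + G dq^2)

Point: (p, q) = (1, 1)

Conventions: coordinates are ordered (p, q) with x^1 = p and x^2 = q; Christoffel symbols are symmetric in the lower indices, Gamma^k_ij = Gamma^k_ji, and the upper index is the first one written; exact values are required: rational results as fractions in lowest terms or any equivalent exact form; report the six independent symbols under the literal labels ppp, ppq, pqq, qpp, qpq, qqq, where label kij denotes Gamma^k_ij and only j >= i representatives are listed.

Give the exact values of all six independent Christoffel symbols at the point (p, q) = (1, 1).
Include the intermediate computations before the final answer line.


E = 21/2, F = 13, G = 269/16 at the point
E_p = 41/2, E_q = 0, F_p = 13, F_q = 15/2, G_p = 0, G_q = 18
EG - F^2 = 241/32;  g^inv = (32/241) * [[269/16, -13], [-13, 21/2]]
first-kind symbols [ij,l] = (1/2)(d_i g_jl + d_j g_il - d_l g_ij): [pp,p] = E_p/2 = 41/4, [pp,q] = F_p - E_q/2 = 13, [pq,p] = E_q/2 = 0, [pq,q] = G_p/2 = 0, [qq,p] = F_q - G_p/2 = 15/2, [qq,q] = G_q/2 = 9
Gamma^p_ij = (G*[ij,p] - F*[ij,q])/(EG - F^2), Gamma^q_ij = (E*[ij,q] - F*[ij,p])/(EG - F^2)

Answer: Gamma_ppp = 213/482, Gamma_ppq = 0, Gamma_pqq = 291/241, Gamma_qpp = 104/241, Gamma_qpq = 0, Gamma_qqq = -96/241


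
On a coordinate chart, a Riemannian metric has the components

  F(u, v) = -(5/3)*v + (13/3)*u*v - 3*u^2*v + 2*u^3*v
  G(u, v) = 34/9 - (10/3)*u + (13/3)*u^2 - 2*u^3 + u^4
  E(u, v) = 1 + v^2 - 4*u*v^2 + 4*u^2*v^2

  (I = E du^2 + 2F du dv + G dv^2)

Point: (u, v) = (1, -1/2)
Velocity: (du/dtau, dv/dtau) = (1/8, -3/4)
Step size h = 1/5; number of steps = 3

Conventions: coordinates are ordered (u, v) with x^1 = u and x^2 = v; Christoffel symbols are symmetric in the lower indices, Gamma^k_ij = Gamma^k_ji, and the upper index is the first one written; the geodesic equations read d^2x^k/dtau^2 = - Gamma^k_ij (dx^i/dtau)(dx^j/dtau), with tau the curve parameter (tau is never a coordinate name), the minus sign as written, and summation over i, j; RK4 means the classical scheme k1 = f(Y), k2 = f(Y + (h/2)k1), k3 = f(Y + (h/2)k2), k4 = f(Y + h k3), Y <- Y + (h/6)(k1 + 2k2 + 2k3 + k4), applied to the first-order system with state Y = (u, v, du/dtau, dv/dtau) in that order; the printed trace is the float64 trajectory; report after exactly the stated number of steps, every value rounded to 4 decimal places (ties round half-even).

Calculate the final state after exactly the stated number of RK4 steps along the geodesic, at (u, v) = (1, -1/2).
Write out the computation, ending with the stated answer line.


f(Y) = (du/dtau, dv/dtau, -Gamma^u_ij Y'^i Y'^j, -Gamma^v_ij Y'^i Y'^j) with the Gammas evaluated at the stage position; h = 0.200000; intermediate values shown to 6 dp
step 0: u = 1.0000, v = -0.5000, du/dtau = 0.1250, dv/dtau = -0.7500
step 1:
  k1: at (u, v) = (1.000000, -0.500000), (du/dtau, dv/dtau) = (0.125000, -0.750000); Gamma_uuu = 0.124138, Gamma_uuv = -0.124138, Gamma_uvv = 0.000000, Gamma_vuu = -0.413793, Gamma_vuv = 0.413793, Gamma_vvv = 0.000000; k1 = (0.125000, -0.750000, -0.025216, 0.084052)
  k2: at (u, v) = (1.012500, -0.575000), (du/dtau, dv/dtau) = (0.122478, -0.741595); Gamma_uuu = 0.162635, Gamma_uuv = -0.144958, Gamma_uvv = 0.000000, Gamma_vuu = -0.463402, Gamma_vuv = 0.413032, Gamma_vvv = 0.000000; k2 = (0.122478, -0.741595, -0.028773, 0.081982)
  k3: at (u, v) = (1.012248, -0.574159), (du/dtau, dv/dtau) = (0.122123, -0.741802); Gamma_uuu = 0.162167, Gamma_uuv = -0.144681, Gamma_uvv = 0.000000, Gamma_vuu = -0.462900, Gamma_vuv = 0.412986, Gamma_vvv = 0.000000; k3 = (0.122123, -0.741802, -0.028632, 0.081729)
  k4: at (u, v) = (1.024425, -0.648360), (du/dtau, dv/dtau) = (0.119274, -0.733654); Gamma_uuu = 0.203922, Gamma_uuv = -0.164942, Gamma_uvv = 0.000000, Gamma_vuu = -0.507289, Gamma_vuv = 0.410320, Gamma_vvv = 0.000000; k4 = (0.119274, -0.733654, -0.031768, 0.079027)
  Y <- Y + (h/6)(k1 + 2k2 + 2k3 + k4): u = 1.0244, v = -0.6483, du/dtau = 0.1193, dv/dtau = -0.7336
step 2:
  k1: at (u, v) = (1.024449, -0.648348), (du/dtau, dv/dtau) = (0.119274, -0.733650); Gamma_uuu = 0.203919, Gamma_uuv = -0.164950, Gamma_uvv = 0.000000, Gamma_vuu = -0.507274, Gamma_vuv = 0.410334, Gamma_vvv = 0.000000; k1 = (0.119274, -0.733650, -0.031769, 0.079029)
  k2: at (u, v) = (1.036377, -0.721713), (du/dtau, dv/dtau) = (0.116097, -0.725747); Gamma_uuu = 0.248104, Gamma_uuv = -0.184391, Gamma_uvv = 0.000000, Gamma_vuu = -0.546175, Gamma_vuv = 0.405917, Gamma_vvv = 0.000000; k2 = (0.116097, -0.725747, -0.034416, 0.075764)
  k3: at (u, v) = (1.036059, -0.720923), (du/dtau, dv/dtau) = (0.115832, -0.726074); Gamma_uuu = 0.247589, Gamma_uuv = -0.184101, Gamma_uvv = 0.000000, Gamma_vuu = -0.545854, Gamma_vuv = 0.405882, Gamma_vvv = 0.000000; k3 = (0.115832, -0.726074, -0.034289, 0.075595)
  k4: at (u, v) = (1.047616, -0.793563), (du/dtau, dv/dtau) = (0.112416, -0.718531); Gamma_uuu = 0.293374, Gamma_uuv = -0.202449, Gamma_uvv = 0.000000, Gamma_vuu = -0.579416, Gamma_vuv = 0.399839, Gamma_vvv = 0.000000; k4 = (0.112416, -0.718531, -0.036413, 0.071916)
  Y <- Y + (h/6)(k1 + 2k2 + 2k3 + k4): u = 1.0476, v = -0.7935, du/dtau = 0.1124, dv/dtau = -0.7185
step 3:
  k1: at (u, v) = (1.047634, -0.793542), (du/dtau, dv/dtau) = (0.112421, -0.718528); Gamma_uuu = 0.293364, Gamma_uuv = -0.202454, Gamma_uvv = 0.000000, Gamma_vuu = -0.579398, Gamma_vuv = 0.399850, Gamma_vvv = 0.000000; k1 = (0.112421, -0.718528, -0.036415, 0.071920)
  k2: at (u, v) = (1.058876, -0.865395), (du/dtau, dv/dtau) = (0.108779, -0.711336); Gamma_uuu = 0.339927, Gamma_uuv = -0.219527, Gamma_uvv = 0.000000, Gamma_vuu = -0.607608, Gamma_vuv = 0.392396, Gamma_vvv = 0.000000; k2 = (0.108779, -0.711336, -0.037996, 0.067916)
  k3: at (u, v) = (1.058512, -0.864676), (du/dtau, dv/dtau) = (0.108621, -0.711736); Gamma_uuu = 0.339429, Gamma_uuv = -0.219244, Gamma_uvv = 0.000000, Gamma_vuu = -0.607475, Gamma_vuv = 0.392381, Gamma_vvv = 0.000000; k3 = (0.108621, -0.711736, -0.037904, 0.067837)
  k4: at (u, v) = (1.069358, -0.935890), (du/dtau, dv/dtau) = (0.104840, -0.704960); Gamma_uuu = 0.386117, Gamma_uuv = -0.234899, Gamma_uvv = 0.000000, Gamma_vuu = -0.630720, Gamma_vuv = 0.383705, Gamma_vvv = 0.000000; k4 = (0.104840, -0.704960, -0.038966, 0.063650)
  Y <- Y + (h/6)(k1 + 2k2 + 2k3 + k4): u = 1.0694, v = -0.9359, du/dtau = 0.1048, dv/dtau = -0.7050

Answer: u = 1.0694, v = -0.9359, du/dtau = 0.1048, dv/dtau = -0.7050


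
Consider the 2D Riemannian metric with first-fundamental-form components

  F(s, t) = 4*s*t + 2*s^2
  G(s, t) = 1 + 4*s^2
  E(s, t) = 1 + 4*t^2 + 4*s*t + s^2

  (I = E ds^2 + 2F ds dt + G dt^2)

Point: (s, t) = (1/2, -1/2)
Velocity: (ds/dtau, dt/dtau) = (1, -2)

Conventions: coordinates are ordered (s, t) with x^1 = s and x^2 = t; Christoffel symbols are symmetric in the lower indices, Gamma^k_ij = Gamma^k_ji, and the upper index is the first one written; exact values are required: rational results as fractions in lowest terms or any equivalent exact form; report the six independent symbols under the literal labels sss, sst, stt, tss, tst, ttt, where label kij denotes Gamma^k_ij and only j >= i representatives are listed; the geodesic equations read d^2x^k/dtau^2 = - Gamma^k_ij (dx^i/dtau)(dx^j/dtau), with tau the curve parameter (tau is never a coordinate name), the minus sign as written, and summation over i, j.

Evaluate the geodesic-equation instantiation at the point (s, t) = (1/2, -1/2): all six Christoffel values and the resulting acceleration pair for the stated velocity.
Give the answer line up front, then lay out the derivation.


Answer: Gamma_sss = -2/9, Gamma_sst = -4/9, Gamma_stt = 0, Gamma_tss = 4/9, Gamma_tst = 8/9, Gamma_ttt = 0; accelerations (d^2s/dtau^2, d^2t/dtau^2) = (-14/9, 28/9)

E = 5/4, F = -1/2, G = 2 at the point
E_s = -1, E_t = -2, F_s = 0, F_t = 2, G_s = 4, G_t = 0
EG - F^2 = 9/4;  g^inv = (4/9) * [[2, 1/2], [1/2, 5/4]]
first-kind symbols [ij,l] = (1/2)(d_i g_jl + d_j g_il - d_l g_ij): [ss,s] = E_s/2 = -1/2, [ss,t] = F_s - E_t/2 = 1, [st,s] = E_t/2 = -1, [st,t] = G_s/2 = 2, [tt,s] = F_t - G_s/2 = 0, [tt,t] = G_t/2 = 0
Gamma^s_ij = (G*[ij,s] - F*[ij,t])/(EG - F^2), Gamma^t_ij = (E*[ij,t] - F*[ij,s])/(EG - F^2)
Gamma_sss = -2/9, Gamma_sst = -4/9, Gamma_stt = 0, Gamma_tss = 4/9, Gamma_tst = 8/9, Gamma_ttt = 0
d^2s/dtau^2 = -(Gamma_sss*(1)^2 + 2*Gamma_sst*(1)*(-2) + Gamma_stt*(-2)^2) = -14/9
d^2t/dtau^2 = -(Gamma_tss*(1)^2 + 2*Gamma_tst*(1)*(-2) + Gamma_ttt*(-2)^2) = 28/9


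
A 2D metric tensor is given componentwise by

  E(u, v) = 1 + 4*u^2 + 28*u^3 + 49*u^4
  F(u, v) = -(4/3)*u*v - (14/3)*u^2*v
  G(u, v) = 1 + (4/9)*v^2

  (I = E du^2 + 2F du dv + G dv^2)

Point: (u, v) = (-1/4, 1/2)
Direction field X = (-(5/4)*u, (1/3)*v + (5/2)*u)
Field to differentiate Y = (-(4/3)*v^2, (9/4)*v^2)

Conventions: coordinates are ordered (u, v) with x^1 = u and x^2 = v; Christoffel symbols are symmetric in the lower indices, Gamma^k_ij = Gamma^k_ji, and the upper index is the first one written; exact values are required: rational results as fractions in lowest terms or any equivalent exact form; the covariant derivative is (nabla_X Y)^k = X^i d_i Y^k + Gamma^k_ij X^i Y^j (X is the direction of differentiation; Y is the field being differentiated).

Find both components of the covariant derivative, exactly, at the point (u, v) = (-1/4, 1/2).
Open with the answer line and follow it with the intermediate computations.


Answer: (nabla_X Y)^u = 7831/13212, (nabla_X Y)^v = -13263/11744

E = 257/256, F = 1/48, G = 10/9 at the point
E_u = 3/16, E_v = 0, F_u = 1/2, F_v = 1/24, G_u = 0, G_v = 4/9
EG - F^2 = 2569/2304;  g^inv = (2304/2569) * [[10/9, -1/48], [-1/48, 257/256]]
first-kind symbols [ij,l] = (1/2)(d_i g_jl + d_j g_il - d_l g_ij): [uu,u] = E_u/2 = 3/32, [uu,v] = F_u - E_v/2 = 1/2, [uv,u] = E_v/2 = 0, [uv,v] = G_u/2 = 0, [vv,u] = F_v - G_u/2 = 1/24, [vv,v] = G_v/2 = 2/9
Gamma^u_ij = (G*[ij,u] - F*[ij,v])/(EG - F^2), Gamma^v_ij = (E*[ij,v] - F*[ij,u])/(EG - F^2)
Gamma_uuu = 216/2569, Gamma_uuv = 0, Gamma_uvv = 96/2569, Gamma_vuu = 1152/2569, Gamma_vuv = 0, Gamma_vvv = 512/2569
X = (5/16, -11/24), Y = (-1/3, 9/16) at the point


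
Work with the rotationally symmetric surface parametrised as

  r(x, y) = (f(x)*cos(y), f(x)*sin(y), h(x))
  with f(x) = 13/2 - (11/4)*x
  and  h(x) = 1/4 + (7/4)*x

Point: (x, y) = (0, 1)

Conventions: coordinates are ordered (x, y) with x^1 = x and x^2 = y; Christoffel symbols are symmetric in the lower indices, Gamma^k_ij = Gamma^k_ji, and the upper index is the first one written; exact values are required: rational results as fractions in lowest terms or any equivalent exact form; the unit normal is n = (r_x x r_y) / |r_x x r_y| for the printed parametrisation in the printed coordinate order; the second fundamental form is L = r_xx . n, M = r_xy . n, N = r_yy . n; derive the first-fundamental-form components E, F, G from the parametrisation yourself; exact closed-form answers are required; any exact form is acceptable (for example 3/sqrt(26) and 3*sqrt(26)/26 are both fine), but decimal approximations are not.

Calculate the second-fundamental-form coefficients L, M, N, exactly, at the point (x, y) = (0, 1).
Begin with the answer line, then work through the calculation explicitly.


Answer: L = 0, M = 0, N = 91*sqrt(170)/340

f = 13/2, f' = -11/4, f'' = 0, h' = 7/4, h'' = 0
E = 85/8, F = 0, G = 169/4; answer radicand W^2 = 85/8
unnormalised second-form numerators: l = 0, m = 0, n = 91/8; L = l/sqrt(85/8), and similarly M = m/sqrt(W^2), N = n/sqrt(W^2)


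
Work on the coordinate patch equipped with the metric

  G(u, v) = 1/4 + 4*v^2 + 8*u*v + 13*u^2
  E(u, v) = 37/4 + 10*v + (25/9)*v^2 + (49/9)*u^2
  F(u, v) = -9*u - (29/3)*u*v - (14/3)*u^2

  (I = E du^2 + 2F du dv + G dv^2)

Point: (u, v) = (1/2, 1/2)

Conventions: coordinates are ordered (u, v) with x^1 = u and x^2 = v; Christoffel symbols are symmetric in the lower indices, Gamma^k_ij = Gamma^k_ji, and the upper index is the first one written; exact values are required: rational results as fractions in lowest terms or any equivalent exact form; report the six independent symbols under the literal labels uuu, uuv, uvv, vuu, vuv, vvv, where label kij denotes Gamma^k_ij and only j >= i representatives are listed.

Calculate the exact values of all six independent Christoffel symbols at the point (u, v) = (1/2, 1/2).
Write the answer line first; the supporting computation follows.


Answer: Gamma_uuu = -79268/17559, Gamma_uuv = 15874/5853, Gamma_uvv = -2608/1951, Gamma_vuu = -497434/52677, Gamma_vuv = 82184/17559, Gamma_vvv = -6128/5853

E = 587/36, F = -97/12, G = 13/2 at the point
E_u = 49/9, E_v = 115/9, F_u = -37/2, F_v = -29/6, G_u = 17, G_v = 8
EG - F^2 = 1951/48;  g^inv = (48/1951) * [[13/2, 97/12], [97/12, 587/36]]
first-kind symbols [ij,l] = (1/2)(d_i g_jl + d_j g_il - d_l g_ij): [uu,u] = E_u/2 = 49/18, [uu,v] = F_u - E_v/2 = -224/9, [uv,u] = E_v/2 = 115/18, [uv,v] = G_u/2 = 17/2, [vv,u] = F_v - G_u/2 = -40/3, [vv,v] = G_v/2 = 4
Gamma^u_ij = (G*[ij,u] - F*[ij,v])/(EG - F^2), Gamma^v_ij = (E*[ij,v] - F*[ij,u])/(EG - F^2)


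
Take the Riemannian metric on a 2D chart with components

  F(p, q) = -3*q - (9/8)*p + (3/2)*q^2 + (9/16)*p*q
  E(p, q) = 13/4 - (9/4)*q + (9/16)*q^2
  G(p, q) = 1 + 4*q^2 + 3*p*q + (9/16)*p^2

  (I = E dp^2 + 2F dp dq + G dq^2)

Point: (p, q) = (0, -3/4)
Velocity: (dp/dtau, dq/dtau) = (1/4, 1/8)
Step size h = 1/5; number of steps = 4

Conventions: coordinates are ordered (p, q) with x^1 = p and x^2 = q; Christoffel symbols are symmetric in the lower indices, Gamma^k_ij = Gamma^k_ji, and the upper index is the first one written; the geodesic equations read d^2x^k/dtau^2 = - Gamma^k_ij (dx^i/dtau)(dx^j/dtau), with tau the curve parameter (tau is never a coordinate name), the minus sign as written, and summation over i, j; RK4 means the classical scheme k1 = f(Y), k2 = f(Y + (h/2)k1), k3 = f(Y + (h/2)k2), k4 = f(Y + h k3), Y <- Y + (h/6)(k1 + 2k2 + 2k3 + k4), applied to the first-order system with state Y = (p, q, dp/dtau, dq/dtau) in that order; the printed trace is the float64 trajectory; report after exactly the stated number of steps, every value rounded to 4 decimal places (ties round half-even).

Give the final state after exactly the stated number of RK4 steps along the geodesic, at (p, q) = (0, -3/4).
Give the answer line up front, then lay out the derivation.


Answer: p = 0.2077, q = -0.6448, dp/dtau = 0.2704, dq/dtau = 0.1382

f(Y) = (dp/dtau, dq/dtau, -Gamma^p_ij Y'^i Y'^j, -Gamma^q_ij Y'^i Y'^j) with the Gammas evaluated at the stage position; h = 0.200000; intermediate values shown to 6 dp
step 0: p = 0.0000, q = -0.7500, dp/dtau = 0.2500, dq/dtau = 0.1250
step 1:
  k1: at (p, q) = (0.000000, -0.750000), (dp/dtau, dq/dtau) = (0.250000, 0.125000); Gamma_ppp = 0.000000, Gamma_ppq = -0.206143, Gamma_pqq = -0.549714, Gamma_qpp = 0.000000, Gamma_qpq = -0.149922, Gamma_qqq = -0.399792; k1 = (0.250000, 0.125000, 0.021473, 0.015617)
  k2: at (p, q) = (0.025000, -0.737500), (dp/dtau, dq/dtau) = (0.252147, 0.126562); Gamma_ppp = 0.000000, Gamma_ppq = -0.209903, Gamma_pqq = -0.559741, Gamma_qpp = 0.000000, Gamma_qpq = -0.148881, Gamma_qqq = -0.397015; k2 = (0.252147, 0.126562, 0.022363, 0.015862)
  k3: at (p, q) = (0.025215, -0.737344), (dp/dtau, dq/dtau) = (0.252236, 0.126586); Gamma_ppp = 0.000000, Gamma_ppq = -0.209944, Gamma_pqq = -0.559851, Gamma_qpp = 0.000000, Gamma_qpq = -0.148870, Gamma_qqq = -0.396987; k3 = (0.252236, 0.126586, 0.022378, 0.015868)
  k4: at (p, q) = (0.050447, -0.724683), (dp/dtau, dq/dtau) = (0.254476, 0.128174); Gamma_ppp = 0.000000, Gamma_ppq = -0.213805, Gamma_pqq = -0.570148, Gamma_qpp = 0.000000, Gamma_qpq = -0.147683, Gamma_qqq = -0.393822; k4 = (0.254476, 0.128174, 0.023314, 0.016104)
  Y <- Y + (h/6)(k1 + 2k2 + 2k3 + k4): p = 0.0504, q = -0.7247, dp/dtau = 0.2545, dq/dtau = 0.1282
step 2:
  k1: at (p, q) = (0.050441, -0.724684), (dp/dtau, dq/dtau) = (0.254476, 0.128173); Gamma_ppp = 0.000000, Gamma_ppq = -0.213805, Gamma_pqq = -0.570146, Gamma_qpp = 0.000000, Gamma_qpq = -0.147684, Gamma_qqq = -0.393823; k1 = (0.254476, 0.128173, 0.023314, 0.016104)
  k2: at (p, q) = (0.075889, -0.711867), (dp/dtau, dq/dtau) = (0.256807, 0.129783); Gamma_ppp = 0.000000, Gamma_ppq = -0.217764, Gamma_pqq = -0.580705, Gamma_qpp = 0.000000, Gamma_qpq = -0.146341, Gamma_qqq = -0.390244; k2 = (0.256807, 0.129783, 0.024297, 0.016328)
  k3: at (p, q) = (0.076122, -0.711706), (dp/dtau, dq/dtau) = (0.256905, 0.129805); Gamma_ppp = 0.000000, Gamma_ppq = -0.217809, Gamma_pqq = -0.580823, Gamma_qpp = 0.000000, Gamma_qpq = -0.146327, Gamma_qqq = -0.390205; k3 = (0.256905, 0.129805, 0.024313, 0.016334)
  k4: at (p, q) = (0.101822, -0.698723), (dp/dtau, dq/dtau) = (0.259338, 0.131439); Gamma_ppp = 0.000000, Gamma_ppq = -0.221870, Gamma_pqq = -0.591652, Gamma_qpp = 0.000000, Gamma_qpq = -0.144813, Gamma_qqq = -0.386168; k4 = (0.259338, 0.131439, 0.025347, 0.016544)
  Y <- Y + (h/6)(k1 + 2k2 + 2k3 + k4): p = 0.1018, q = -0.6987, dp/dtau = 0.2593, dq/dtau = 0.1314
step 3:
  k1: at (p, q) = (0.101816, -0.698725), (dp/dtau, dq/dtau) = (0.259338, 0.131438); Gamma_ppp = 0.000000, Gamma_ppq = -0.221869, Gamma_pqq = -0.591651, Gamma_qpp = 0.000000, Gamma_qpq = -0.144813, Gamma_qqq = -0.386169; k1 = (0.259338, 0.131438, 0.025347, 0.016544)
  k2: at (p, q) = (0.127750, -0.685581), (dp/dtau, dq/dtau) = (0.261873, 0.133093); Gamma_ppp = 0.000000, Gamma_ppq = -0.226027, Gamma_pqq = -0.602737, Gamma_qpp = 0.000000, Gamma_qpq = -0.143116, Gamma_qqq = -0.381643; k2 = (0.261873, 0.133093, 0.026432, 0.016736)
  k3: at (p, q) = (0.128003, -0.685415), (dp/dtau, dq/dtau) = (0.261982, 0.133112); Gamma_ppp = 0.000000, Gamma_ppq = -0.226074, Gamma_pqq = -0.602865, Gamma_qpp = 0.000000, Gamma_qpq = -0.143097, Gamma_qqq = -0.381592; k3 = (0.261982, 0.133112, 0.026450, 0.016742)
  k4: at (p, q) = (0.154212, -0.672102), (dp/dtau, dq/dtau) = (0.264628, 0.134787); Gamma_ppp = 0.000000, Gamma_ppq = -0.230331, Gamma_pqq = -0.614215, Gamma_qpp = 0.000000, Gamma_qpq = -0.141198, Gamma_qqq = -0.376528; k4 = (0.264628, 0.134787, 0.027590, 0.016913)
  Y <- Y + (h/6)(k1 + 2k2 + 2k3 + k4): p = 0.1542, q = -0.6721, dp/dtau = 0.2646, dq/dtau = 0.1348
step 4:
  k1: at (p, q) = (0.154205, -0.672104), (dp/dtau, dq/dtau) = (0.264628, 0.134786); Gamma_ppp = 0.000000, Gamma_ppq = -0.230330, Gamma_pqq = -0.614214, Gamma_qpp = 0.000000, Gamma_qpq = -0.141199, Gamma_qqq = -0.376529; k1 = (0.264628, 0.134786, 0.027589, 0.016913)
  k2: at (p, q) = (0.180668, -0.658625), (dp/dtau, dq/dtau) = (0.267387, 0.136477); Gamma_ppp = 0.000000, Gamma_ppq = -0.234679, Gamma_pqq = -0.625810, Gamma_qpp = 0.000000, Gamma_qpq = -0.139085, Gamma_qqq = -0.370894; k2 = (0.267387, 0.136477, 0.028784, 0.017059)
  k3: at (p, q) = (0.180944, -0.658456), (dp/dtau, dq/dtau) = (0.267507, 0.136491); Gamma_ppp = 0.000000, Gamma_ppq = -0.234730, Gamma_pqq = -0.625946, Gamma_qpp = 0.000000, Gamma_qpq = -0.139060, Gamma_qqq = -0.370827; k3 = (0.267507, 0.136491, 0.028802, 0.017063)
  k4: at (p, q) = (0.207707, -0.644805), (dp/dtau, dq/dtau) = (0.270389, 0.138198); Gamma_ppp = 0.000000, Gamma_ppq = -0.239171, Gamma_pqq = -0.637788, Gamma_qpp = 0.000000, Gamma_qpq = -0.136710, Gamma_qqq = -0.364561; k4 = (0.270389, 0.138198, 0.030055, 0.017180)
  Y <- Y + (h/6)(k1 + 2k2 + 2k3 + k4): p = 0.2077, q = -0.6448, dp/dtau = 0.2704, dq/dtau = 0.1382


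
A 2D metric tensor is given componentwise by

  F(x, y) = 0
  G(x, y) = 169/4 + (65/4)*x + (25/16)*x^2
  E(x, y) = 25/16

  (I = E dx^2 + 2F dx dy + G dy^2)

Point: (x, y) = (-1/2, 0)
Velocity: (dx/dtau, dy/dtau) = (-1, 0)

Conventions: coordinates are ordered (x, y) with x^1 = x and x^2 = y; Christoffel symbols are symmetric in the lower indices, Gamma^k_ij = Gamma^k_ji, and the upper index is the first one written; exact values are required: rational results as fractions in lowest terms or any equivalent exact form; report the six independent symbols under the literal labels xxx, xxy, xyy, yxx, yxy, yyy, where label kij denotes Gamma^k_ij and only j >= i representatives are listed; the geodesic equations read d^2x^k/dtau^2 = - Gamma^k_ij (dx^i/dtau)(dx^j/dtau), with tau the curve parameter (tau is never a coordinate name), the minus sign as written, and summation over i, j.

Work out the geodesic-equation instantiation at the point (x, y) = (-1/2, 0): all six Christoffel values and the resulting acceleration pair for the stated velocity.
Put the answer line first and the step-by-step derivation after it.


Answer: Gamma_xxx = 0, Gamma_xxy = 0, Gamma_xyy = -47/10, Gamma_yxx = 0, Gamma_yxy = 10/47, Gamma_yyy = 0; accelerations (d^2x/dtau^2, d^2y/dtau^2) = (0, 0)

E = 25/16, F = 0, G = 2209/64 at the point
E_x = 0, E_y = 0, F_x = 0, F_y = 0, G_x = 235/16, G_y = 0
EG - F^2 = 55225/1024;  g^inv = (1024/55225) * [[2209/64, 0], [0, 25/16]]
first-kind symbols [ij,l] = (1/2)(d_i g_jl + d_j g_il - d_l g_ij): [xx,x] = E_x/2 = 0, [xx,y] = F_x - E_y/2 = 0, [xy,x] = E_y/2 = 0, [xy,y] = G_x/2 = 235/32, [yy,x] = F_y - G_x/2 = -235/32, [yy,y] = G_y/2 = 0
Gamma^x_ij = (G*[ij,x] - F*[ij,y])/(EG - F^2), Gamma^y_ij = (E*[ij,y] - F*[ij,x])/(EG - F^2)
Gamma_xxx = 0, Gamma_xxy = 0, Gamma_xyy = -47/10, Gamma_yxx = 0, Gamma_yxy = 10/47, Gamma_yyy = 0
d^2x/dtau^2 = -(Gamma_xxx*(-1)^2 + 2*Gamma_xxy*(-1)*(0) + Gamma_xyy*(0)^2) = 0
d^2y/dtau^2 = -(Gamma_yxx*(-1)^2 + 2*Gamma_yxy*(-1)*(0) + Gamma_yyy*(0)^2) = 0


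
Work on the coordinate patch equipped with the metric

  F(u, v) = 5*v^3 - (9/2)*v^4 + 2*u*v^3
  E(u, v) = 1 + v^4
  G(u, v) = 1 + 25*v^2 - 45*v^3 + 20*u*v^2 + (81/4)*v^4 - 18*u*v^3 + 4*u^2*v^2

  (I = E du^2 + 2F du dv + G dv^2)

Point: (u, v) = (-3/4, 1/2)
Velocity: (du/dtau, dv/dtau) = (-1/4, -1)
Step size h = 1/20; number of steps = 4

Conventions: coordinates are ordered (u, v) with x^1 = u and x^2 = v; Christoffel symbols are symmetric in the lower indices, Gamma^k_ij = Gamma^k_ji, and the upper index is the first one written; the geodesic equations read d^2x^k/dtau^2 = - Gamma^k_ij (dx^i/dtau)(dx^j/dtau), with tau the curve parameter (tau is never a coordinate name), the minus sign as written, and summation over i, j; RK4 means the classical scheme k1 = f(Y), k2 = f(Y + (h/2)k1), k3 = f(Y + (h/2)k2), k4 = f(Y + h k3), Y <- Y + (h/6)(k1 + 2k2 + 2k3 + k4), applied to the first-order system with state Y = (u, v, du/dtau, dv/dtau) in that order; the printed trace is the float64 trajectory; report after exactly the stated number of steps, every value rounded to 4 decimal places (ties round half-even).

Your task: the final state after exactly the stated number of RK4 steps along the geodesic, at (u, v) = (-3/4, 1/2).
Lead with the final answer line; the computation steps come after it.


Answer: u = -0.7998, v = 0.3000, du/dtau = -0.2530, dv/dtau = -1.0228

f(Y) = (du/dtau, dv/dtau, -Gamma^u_ij Y'^i Y'^j, -Gamma^v_ij Y'^i Y'^j) with the Gammas evaluated at the stage position; h = 0.050000; intermediate values shown to 6 dp
step 0: u = -0.7500, v = 0.5000, du/dtau = -0.2500, dv/dtau = -1.0000
step 1:
  k1: at (u, v) = (-0.750000, 0.500000), (du/dtau, dv/dtau) = (-0.250000, -1.000000); Gamma_uuu = 0.000000, Gamma_uuv = 0.172043, Gamma_uvv = -0.172043, Gamma_vuu = 0.000000, Gamma_vuv = 0.430108, Gamma_vvv = -0.430108; k1 = (-0.250000, -1.000000, 0.086022, 0.215054)
  k2: at (u, v) = (-0.756250, 0.475000), (du/dtau, dv/dtau) = (-0.247849, -0.994624); Gamma_uuu = 0.000000, Gamma_uuv = 0.146599, Gamma_uvv = -0.121523, Gamma_vuu = 0.000000, Gamma_vuv = 0.416650, Gamma_vvv = -0.345381; k2 = (-0.247849, -0.994624, 0.047941, 0.136255)
  k3: at (u, v) = (-0.756196, 0.475134), (du/dtau, dv/dtau) = (-0.248801, -0.996594); Gamma_uuu = 0.000000, Gamma_uuv = 0.146725, Gamma_uvv = -0.121763, Gamma_vuu = 0.000000, Gamma_vuv = 0.416736, Gamma_vvv = -0.345838; k3 = (-0.248801, -0.996594, 0.048173, 0.136823)
  k4: at (u, v) = (-0.762440, 0.450170), (du/dtau, dv/dtau) = (-0.247591, -0.993159); Gamma_uuu = 0.000000, Gamma_uuv = 0.124394, Gamma_uvv = -0.079639, Gamma_vuu = 0.000000, Gamma_vuv = 0.400495, Gamma_vvv = -0.256403; k4 = (-0.247591, -0.993159, 0.017377, 0.055946)
  Y <- Y + (h/6)(k1 + 2k2 + 2k3 + k4): u = -0.7624, v = 0.4502, du/dtau = -0.2475, dv/dtau = -0.9932
step 2:
  k1: at (u, v) = (-0.762424, 0.450203), (du/dtau, dv/dtau) = (-0.247536, -0.993190); Gamma_uuu = 0.000000, Gamma_uuv = 0.124421, Gamma_uvv = -0.079687, Gamma_vuu = 0.000000, Gamma_vuv = 0.400520, Gamma_vvv = -0.256519; k1 = (-0.247536, -0.993190, 0.017428, 0.056101)
  k2: at (u, v) = (-0.768613, 0.425374), (du/dtau, dv/dtau) = (-0.247101, -0.991788); Gamma_uuu = 0.000000, Gamma_uuv = 0.104957, Gamma_uvv = -0.045103, Gamma_vuu = 0.000000, Gamma_vuv = 0.382100, Gamma_vvv = -0.164198; k2 = (-0.247101, -0.991788, -0.007079, -0.025771)
  k3: at (u, v) = (-0.768602, 0.425409), (du/dtau, dv/dtau) = (-0.247713, -0.993835); Gamma_uuu = 0.000000, Gamma_uuv = 0.104982, Gamma_uvv = -0.045146, Gamma_vuu = 0.000000, Gamma_vuv = 0.382128, Gamma_vvv = -0.164328; k3 = (-0.247713, -0.993835, -0.007099, -0.025841)
  k4: at (u, v) = (-0.774810, 0.400512), (du/dtau, dv/dtau) = (-0.247891, -0.994482); Gamma_uuu = 0.000000, Gamma_uuv = 0.087922, Gamma_uvv = -0.016928, Gamma_vuu = 0.000000, Gamma_vuv = 0.361793, Gamma_vvv = -0.069658; k4 = (-0.247891, -0.994482, -0.026608, -0.109490)
  Y <- Y + (h/6)(k1 + 2k2 + 2k3 + k4): u = -0.7748, v = 0.4005, du/dtau = -0.2478, dv/dtau = -0.9945
step 3:
  k1: at (u, v) = (-0.774800, 0.400546), (du/dtau, dv/dtau) = (-0.247849, -0.994495); Gamma_uuu = 0.000000, Gamma_uuv = 0.087944, Gamma_uvv = -0.016962, Gamma_vuu = 0.000000, Gamma_vuv = 0.361822, Gamma_vvv = -0.069787; k1 = (-0.247849, -0.994495, -0.026578, -0.109347)
  k2: at (u, v) = (-0.780996, 0.375683), (du/dtau, dv/dtau) = (-0.248514, -0.997229); Gamma_uuu = 0.000000, Gamma_uuv = 0.073091, Gamma_uvv = 0.005531, Gamma_vuu = 0.000000, Gamma_vuv = 0.339970, Gamma_vvv = 0.025727; k2 = (-0.248514, -0.997229, -0.041728, -0.194090)
  k3: at (u, v) = (-0.781012, 0.375615), (du/dtau, dv/dtau) = (-0.248892, -0.999348); Gamma_uuu = 0.000000, Gamma_uuv = 0.073053, Gamma_uvv = 0.005586, Gamma_vuu = 0.000000, Gamma_vuv = 0.339908, Gamma_vvv = 0.025990; k3 = (-0.248892, -0.999348, -0.041919, -0.195047)
  k4: at (u, v) = (-0.787244, 0.350578), (du/dtau, dv/dtau) = (-0.249945, -1.004248); Gamma_uuu = 0.000000, Gamma_uuv = 0.060061, Gamma_uvv = 0.023155, Gamma_vuu = 0.000000, Gamma_vuv = 0.316585, Gamma_vvv = 0.122048; k4 = (-0.249945, -1.004248, -0.053503, -0.282017)
  Y <- Y + (h/6)(k1 + 2k2 + 2k3 + k4): u = -0.7872, v = 0.3506, du/dtau = -0.2499, dv/dtau = -1.0042
step 4:
  k1: at (u, v) = (-0.787238, 0.350613), (du/dtau, dv/dtau) = (-0.249911, -1.004242); Gamma_uuu = 0.000000, Gamma_uuv = 0.060078, Gamma_uvv = 0.023133, Gamma_vuu = 0.000000, Gamma_vuv = 0.316618, Gamma_vvv = 0.121912; k1 = (-0.249911, -1.004242, -0.053485, -0.281873)
  k2: at (u, v) = (-0.793486, 0.325507), (du/dtau, dv/dtau) = (-0.251248, -1.011289); Gamma_uuu = 0.000000, Gamma_uuv = 0.048803, Gamma_uvv = 0.036243, Gamma_vuu = 0.000000, Gamma_vuv = 0.292100, Gamma_vvv = 0.216922; k2 = (-0.251248, -1.011289, -0.061866, -0.370284)
  k3: at (u, v) = (-0.793519, 0.325331), (du/dtau, dv/dtau) = (-0.251457, -1.013500); Gamma_uuu = 0.000000, Gamma_uuv = 0.048729, Gamma_uvv = 0.036321, Gamma_vuu = 0.000000, Gamma_vuv = 0.291925, Gamma_vvv = 0.217592; k3 = (-0.251457, -1.013500, -0.062146, -0.372302)
  k4: at (u, v) = (-0.799811, 0.299938), (du/dtau, dv/dtau) = (-0.253018, -1.022858); Gamma_uuu = 0.000000, Gamma_uuv = 0.038926, Gamma_uvv = 0.045483, Gamma_vuu = 0.000000, Gamma_vuv = 0.266132, Gamma_vvv = 0.310965; k4 = (-0.253018, -1.022858, -0.067734, -0.463094)
  Y <- Y + (h/6)(k1 + 2k2 + 2k3 + k4): u = -0.7998, v = 0.3000, du/dtau = -0.2530, dv/dtau = -1.0228


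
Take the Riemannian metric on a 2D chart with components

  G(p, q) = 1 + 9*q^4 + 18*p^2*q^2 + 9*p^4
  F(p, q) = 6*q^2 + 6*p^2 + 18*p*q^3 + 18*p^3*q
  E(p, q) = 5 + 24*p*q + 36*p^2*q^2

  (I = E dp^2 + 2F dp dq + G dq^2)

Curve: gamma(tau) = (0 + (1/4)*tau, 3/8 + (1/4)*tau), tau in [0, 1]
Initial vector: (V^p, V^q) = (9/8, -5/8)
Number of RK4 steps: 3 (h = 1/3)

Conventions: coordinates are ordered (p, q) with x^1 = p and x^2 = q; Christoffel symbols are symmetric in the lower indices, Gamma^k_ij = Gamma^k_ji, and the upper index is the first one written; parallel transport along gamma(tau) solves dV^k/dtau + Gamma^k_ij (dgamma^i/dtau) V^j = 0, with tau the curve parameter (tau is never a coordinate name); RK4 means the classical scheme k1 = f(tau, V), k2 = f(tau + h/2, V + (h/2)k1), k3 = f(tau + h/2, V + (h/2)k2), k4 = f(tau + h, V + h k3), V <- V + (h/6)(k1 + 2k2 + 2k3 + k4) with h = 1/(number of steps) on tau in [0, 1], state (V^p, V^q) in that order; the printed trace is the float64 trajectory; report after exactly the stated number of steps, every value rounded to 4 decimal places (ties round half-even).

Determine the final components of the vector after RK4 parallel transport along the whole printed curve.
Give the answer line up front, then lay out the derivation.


Answer: V^p = 1.0021, V^q = -0.6663

gamma'(tau) = (1/4, 1/4); f(tau, V)^k = -Gamma^k_ij(gamma(tau)) gamma'^i(tau) V^j; h = 1/3; intermediate values shown to 6 dp
curve data and Christoffel symbols at the stage parameters:
  tau = 0.000000: gamma = (0.000000, 0.375000), gamma' = (0.250000, 0.250000); Gamma_ppp = 0.869065, Gamma_ppq = 0.000000, Gamma_pqq = 0.869065, Gamma_qpp = 0.183318, Gamma_qpq = 0.000000, Gamma_qqq = 0.183318
  tau = 0.166667: gamma = (0.041667, 0.416667), gamma' = (0.250000, 0.250000); Gamma_ppp = 0.922195, Gamma_ppq = 0.092219, Gamma_pqq = 0.922195, Gamma_qpp = 0.230549, Gamma_qpq = 0.023055, Gamma_qqq = 0.230549
  tau = 0.333333: gamma = (0.083333, 0.458333), gamma' = (0.250000, 0.250000); Gamma_ppp = 0.958888, Gamma_ppq = 0.174343, Gamma_pqq = 0.958888, Gamma_qpp = 0.280049, Gamma_qpq = 0.050918, Gamma_qqq = 0.280049
  tau = 0.500000: gamma = (0.125000, 0.500000), gamma' = (0.250000, 0.250000); Gamma_ppp = 0.979296, Gamma_ppq = 0.244824, Gamma_pqq = 0.979296, Gamma_qpp = 0.328580, Gamma_qpq = 0.082145, Gamma_qqq = 0.328580
  tau = 0.666667: gamma = (0.166667, 0.541667), gamma' = (0.250000, 0.250000); Gamma_ppp = 0.984733, Gamma_ppq = 0.302995, Gamma_pqq = 0.984733, Gamma_qpp = 0.373311, Gamma_qpq = 0.114865, Gamma_qqq = 0.373311
  tau = 0.833333: gamma = (0.208333, 0.583333), gamma' = (0.250000, 0.250000); Gamma_ppp = 0.977370, Gamma_ppq = 0.349061, Gamma_pqq = 0.977370, Gamma_qpp = 0.412212, Gamma_qpq = 0.147218, Gamma_qqq = 0.412212
  tau = 1.000000: gamma = (0.250000, 0.625000), gamma' = (0.250000, 0.250000); Gamma_ppp = 0.959816, Gamma_ppq = 0.383926, Gamma_pqq = 0.959816, Gamma_qpp = 0.444170, Gamma_qpq = 0.177668, Gamma_qqq = 0.444170
step 0: V^p = 1.1250, V^q = -0.6250
step 1: k1 = (-0.108633, -0.022915), k2 = (-0.121242, -0.030310), k3 = (-0.120396, -0.030099), k4 = (-0.127442, -0.037220); V <- V + (h/6)(k1 + 2k2 + 2k3 + k4): V^p = 1.0850, V^q = -0.6351
step 2: k1 = (-0.127484, -0.037232), k2 = (-0.129307, -0.043386), k3 = (-0.128900, -0.043249), k4 = (-0.126390, -0.047914); V <- V + (h/6)(k1 + 2k2 + 2k3 + k4): V^p = 1.0422, V^q = -0.6494
step 3: k1 = (-0.126465, -0.047943), k2 = (-0.120627, -0.050875), k3 = (-0.120788, -0.050943), k4 = (-0.112736, -0.052171); V <- V + (h/6)(k1 + 2k2 + 2k3 + k4): V^p = 1.0021, V^q = -0.6663


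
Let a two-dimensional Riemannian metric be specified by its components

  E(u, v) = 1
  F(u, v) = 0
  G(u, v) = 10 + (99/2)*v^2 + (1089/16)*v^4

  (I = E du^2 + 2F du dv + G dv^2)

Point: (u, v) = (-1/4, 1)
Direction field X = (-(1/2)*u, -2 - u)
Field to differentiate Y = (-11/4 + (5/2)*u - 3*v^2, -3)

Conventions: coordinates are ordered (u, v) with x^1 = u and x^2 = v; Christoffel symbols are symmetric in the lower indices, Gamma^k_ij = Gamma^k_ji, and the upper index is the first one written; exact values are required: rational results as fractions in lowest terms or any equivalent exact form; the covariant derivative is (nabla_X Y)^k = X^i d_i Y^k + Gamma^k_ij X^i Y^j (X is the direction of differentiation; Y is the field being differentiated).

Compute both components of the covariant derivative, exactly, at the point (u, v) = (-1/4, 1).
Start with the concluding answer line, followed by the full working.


Answer: (nabla_X Y)^u = 173/16, (nabla_X Y)^v = 31185/4082

E = 1, F = 0, G = 2041/16 at the point
E_u = 0, E_v = 0, F_u = 0, F_v = 0, G_u = 0, G_v = 1485/4
EG - F^2 = 2041/16;  g^inv = (16/2041) * [[2041/16, 0], [0, 1]]
first-kind symbols [ij,l] = (1/2)(d_i g_jl + d_j g_il - d_l g_ij): [uu,u] = E_u/2 = 0, [uu,v] = F_u - E_v/2 = 0, [uv,u] = E_v/2 = 0, [uv,v] = G_u/2 = 0, [vv,u] = F_v - G_u/2 = 0, [vv,v] = G_v/2 = 1485/8
Gamma^u_ij = (G*[ij,u] - F*[ij,v])/(EG - F^2), Gamma^v_ij = (E*[ij,v] - F*[ij,u])/(EG - F^2)
Gamma_uuu = 0, Gamma_uuv = 0, Gamma_uvv = 0, Gamma_vuu = 0, Gamma_vuv = 0, Gamma_vvv = 2970/2041
X = (1/8, -7/4), Y = (-51/8, -3) at the point


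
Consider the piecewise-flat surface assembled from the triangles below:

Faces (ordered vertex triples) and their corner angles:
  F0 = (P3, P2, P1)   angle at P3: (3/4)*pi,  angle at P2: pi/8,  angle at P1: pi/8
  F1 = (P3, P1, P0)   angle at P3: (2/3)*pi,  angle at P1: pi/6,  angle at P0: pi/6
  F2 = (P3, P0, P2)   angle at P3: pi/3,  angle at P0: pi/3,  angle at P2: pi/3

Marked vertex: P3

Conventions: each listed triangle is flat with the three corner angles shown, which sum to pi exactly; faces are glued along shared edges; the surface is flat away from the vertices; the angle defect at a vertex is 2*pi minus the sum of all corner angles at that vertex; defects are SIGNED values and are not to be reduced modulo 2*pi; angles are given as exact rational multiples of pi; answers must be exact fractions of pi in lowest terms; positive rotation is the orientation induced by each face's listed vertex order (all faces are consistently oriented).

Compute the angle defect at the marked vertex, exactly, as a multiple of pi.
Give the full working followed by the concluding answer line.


Sum of corner angles at P3: (7/4)*pi
defect = 2*pi - (7/4)*pi

Answer: defect(P3) = pi/4
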